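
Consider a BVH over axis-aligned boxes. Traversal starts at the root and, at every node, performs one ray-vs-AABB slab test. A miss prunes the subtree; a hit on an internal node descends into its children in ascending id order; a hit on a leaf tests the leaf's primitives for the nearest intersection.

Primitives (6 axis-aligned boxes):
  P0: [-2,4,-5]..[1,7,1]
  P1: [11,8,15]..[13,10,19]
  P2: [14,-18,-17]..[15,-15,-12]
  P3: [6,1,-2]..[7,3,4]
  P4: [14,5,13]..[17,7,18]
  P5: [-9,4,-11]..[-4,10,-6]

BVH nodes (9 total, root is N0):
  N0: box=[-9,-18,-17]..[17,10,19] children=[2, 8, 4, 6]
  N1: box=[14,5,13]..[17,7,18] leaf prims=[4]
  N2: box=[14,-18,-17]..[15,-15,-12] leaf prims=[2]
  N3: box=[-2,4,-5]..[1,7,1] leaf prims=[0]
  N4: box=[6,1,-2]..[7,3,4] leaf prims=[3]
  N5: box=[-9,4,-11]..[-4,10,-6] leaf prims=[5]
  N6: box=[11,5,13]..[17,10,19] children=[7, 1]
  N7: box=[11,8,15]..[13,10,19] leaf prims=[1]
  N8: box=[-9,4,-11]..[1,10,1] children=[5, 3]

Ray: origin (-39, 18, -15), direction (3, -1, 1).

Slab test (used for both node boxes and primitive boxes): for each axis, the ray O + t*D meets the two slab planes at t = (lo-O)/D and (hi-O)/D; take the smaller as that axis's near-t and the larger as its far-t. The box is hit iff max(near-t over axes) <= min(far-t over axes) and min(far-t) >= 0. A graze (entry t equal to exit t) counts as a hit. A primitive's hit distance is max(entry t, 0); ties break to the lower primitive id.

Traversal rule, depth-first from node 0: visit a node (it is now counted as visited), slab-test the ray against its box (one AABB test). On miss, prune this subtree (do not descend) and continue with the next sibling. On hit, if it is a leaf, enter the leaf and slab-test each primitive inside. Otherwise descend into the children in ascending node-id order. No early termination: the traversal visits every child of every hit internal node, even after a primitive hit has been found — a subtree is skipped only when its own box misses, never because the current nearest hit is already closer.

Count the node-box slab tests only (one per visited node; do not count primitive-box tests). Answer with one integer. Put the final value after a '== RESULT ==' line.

Walk:
N0 x:[10,56/3] y:[8,36] z:[-2,34] -> hit [10,56/3], descend [2, 4, 6, 8]
  N2 x:[53/3,18] y:[33,36] z:[-2,3] -> miss, prune
  N4 x:[15,46/3] y:[15,17] z:[13,19] -> hit [15,46/3] leaf, test {P3@t=15}
  N6 x:[50/3,56/3] y:[8,13] z:[28,34] -> miss, prune
  N8 x:[10,40/3] y:[8,14] z:[4,16] -> hit [10,40/3], descend [3, 5]
    N3 x:[37/3,40/3] y:[11,14] z:[10,16] -> hit [37/3,40/3] leaf, test {P0@t=37/3}
    N5 x:[10,35/3] y:[8,14] z:[4,9] -> miss, prune

7 AABB tests over nodes [0, 2, 4, 6, 8, 3, 5]; 2 leaves entered; closest P0.

== RESULT ==
7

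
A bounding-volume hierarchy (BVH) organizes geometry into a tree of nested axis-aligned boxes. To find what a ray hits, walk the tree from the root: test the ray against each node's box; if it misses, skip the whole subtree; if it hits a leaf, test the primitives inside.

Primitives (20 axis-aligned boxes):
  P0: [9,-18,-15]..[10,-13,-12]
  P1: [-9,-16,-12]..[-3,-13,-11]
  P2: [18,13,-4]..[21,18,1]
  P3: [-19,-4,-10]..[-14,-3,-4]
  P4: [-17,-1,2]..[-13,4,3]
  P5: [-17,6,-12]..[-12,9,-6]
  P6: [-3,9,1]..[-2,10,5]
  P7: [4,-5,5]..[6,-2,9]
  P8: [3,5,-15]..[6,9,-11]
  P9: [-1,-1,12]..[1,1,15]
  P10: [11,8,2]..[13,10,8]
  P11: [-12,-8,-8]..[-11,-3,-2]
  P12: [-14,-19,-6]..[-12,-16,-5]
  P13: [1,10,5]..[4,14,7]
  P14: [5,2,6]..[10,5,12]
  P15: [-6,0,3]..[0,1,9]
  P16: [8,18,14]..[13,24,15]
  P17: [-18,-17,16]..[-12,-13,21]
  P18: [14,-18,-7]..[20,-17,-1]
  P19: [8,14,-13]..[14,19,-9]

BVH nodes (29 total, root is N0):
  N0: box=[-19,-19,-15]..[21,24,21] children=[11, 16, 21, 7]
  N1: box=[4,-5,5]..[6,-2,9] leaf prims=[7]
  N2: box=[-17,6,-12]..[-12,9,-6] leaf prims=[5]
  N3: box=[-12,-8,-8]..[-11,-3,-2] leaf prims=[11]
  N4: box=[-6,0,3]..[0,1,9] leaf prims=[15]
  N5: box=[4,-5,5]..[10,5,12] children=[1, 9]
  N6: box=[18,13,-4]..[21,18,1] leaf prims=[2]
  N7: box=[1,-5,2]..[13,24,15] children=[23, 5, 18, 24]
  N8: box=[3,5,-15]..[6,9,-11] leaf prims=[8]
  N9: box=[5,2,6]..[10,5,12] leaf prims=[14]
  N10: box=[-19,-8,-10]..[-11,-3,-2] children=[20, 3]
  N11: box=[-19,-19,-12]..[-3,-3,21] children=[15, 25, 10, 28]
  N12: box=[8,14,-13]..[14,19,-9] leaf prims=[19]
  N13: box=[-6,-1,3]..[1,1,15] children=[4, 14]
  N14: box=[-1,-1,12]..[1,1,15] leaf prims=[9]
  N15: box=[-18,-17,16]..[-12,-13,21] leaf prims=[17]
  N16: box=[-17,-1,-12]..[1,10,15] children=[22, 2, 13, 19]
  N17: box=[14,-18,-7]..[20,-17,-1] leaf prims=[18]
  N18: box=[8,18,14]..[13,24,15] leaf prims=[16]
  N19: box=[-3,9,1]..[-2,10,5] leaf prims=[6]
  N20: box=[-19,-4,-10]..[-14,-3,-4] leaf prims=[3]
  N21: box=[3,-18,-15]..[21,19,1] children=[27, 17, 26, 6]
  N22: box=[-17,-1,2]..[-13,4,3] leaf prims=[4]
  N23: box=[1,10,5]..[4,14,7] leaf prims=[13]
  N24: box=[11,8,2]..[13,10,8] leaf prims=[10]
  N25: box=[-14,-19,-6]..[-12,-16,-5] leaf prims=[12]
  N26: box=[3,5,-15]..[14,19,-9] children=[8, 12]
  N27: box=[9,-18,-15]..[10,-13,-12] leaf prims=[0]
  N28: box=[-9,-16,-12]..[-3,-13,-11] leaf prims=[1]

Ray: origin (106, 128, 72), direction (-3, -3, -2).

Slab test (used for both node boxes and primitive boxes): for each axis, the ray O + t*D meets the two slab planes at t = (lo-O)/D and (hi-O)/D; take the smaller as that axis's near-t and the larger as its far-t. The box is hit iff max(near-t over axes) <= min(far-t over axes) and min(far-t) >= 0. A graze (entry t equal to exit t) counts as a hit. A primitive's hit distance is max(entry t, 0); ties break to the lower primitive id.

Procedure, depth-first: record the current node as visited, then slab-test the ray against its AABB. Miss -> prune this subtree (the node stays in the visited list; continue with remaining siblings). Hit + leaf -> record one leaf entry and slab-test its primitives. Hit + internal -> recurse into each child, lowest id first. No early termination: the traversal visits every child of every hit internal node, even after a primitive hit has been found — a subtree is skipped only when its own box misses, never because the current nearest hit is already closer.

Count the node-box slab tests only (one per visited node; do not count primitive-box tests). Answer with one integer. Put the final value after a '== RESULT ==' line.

Traverse from the root:
N0 x:[85/3,125/3] y:[104/3,49] z:[51/2,87/2] -> hit [104/3,125/3], descend [7, 11, 16, 21]
  N7 x:[31,35] y:[104/3,133/3] z:[57/2,35] -> hit [104/3,35], descend [5, 18, 23, 24]
    N5 x:[32,34] y:[41,133/3] z:[30,67/2] -> miss, prune
    N18 x:[31,98/3] y:[104/3,110/3] z:[57/2,29] -> miss, prune
    N23 x:[34,35] y:[38,118/3] z:[65/2,67/2] -> miss, prune
    N24 x:[31,95/3] y:[118/3,40] z:[32,35] -> miss, prune
  N11 x:[109/3,125/3] y:[131/3,49] z:[51/2,42] -> miss, prune
  N16 x:[35,41] y:[118/3,43] z:[57/2,42] -> hit [118/3,41], descend [2, 13, 19, 22]
    N2 x:[118/3,41] y:[119/3,122/3] z:[39,42] -> hit [119/3,122/3] leaf, test {P5@t=119/3}
    N13 x:[35,112/3] y:[127/3,43] z:[57/2,69/2] -> miss, prune
    N19 x:[36,109/3] y:[118/3,119/3] z:[67/2,71/2] -> miss, prune
    N22 x:[119/3,41] y:[124/3,43] z:[69/2,35] -> miss, prune
  N21 x:[85/3,103/3] y:[109/3,146/3] z:[71/2,87/2] -> miss, prune

Summary -> nodes [0, 7, 5, 18, 23, 24, 11, 16, 2, 13, 19, 22, 21]; box-tests=13; leaf-entries=1; first=P5

== RESULT ==
13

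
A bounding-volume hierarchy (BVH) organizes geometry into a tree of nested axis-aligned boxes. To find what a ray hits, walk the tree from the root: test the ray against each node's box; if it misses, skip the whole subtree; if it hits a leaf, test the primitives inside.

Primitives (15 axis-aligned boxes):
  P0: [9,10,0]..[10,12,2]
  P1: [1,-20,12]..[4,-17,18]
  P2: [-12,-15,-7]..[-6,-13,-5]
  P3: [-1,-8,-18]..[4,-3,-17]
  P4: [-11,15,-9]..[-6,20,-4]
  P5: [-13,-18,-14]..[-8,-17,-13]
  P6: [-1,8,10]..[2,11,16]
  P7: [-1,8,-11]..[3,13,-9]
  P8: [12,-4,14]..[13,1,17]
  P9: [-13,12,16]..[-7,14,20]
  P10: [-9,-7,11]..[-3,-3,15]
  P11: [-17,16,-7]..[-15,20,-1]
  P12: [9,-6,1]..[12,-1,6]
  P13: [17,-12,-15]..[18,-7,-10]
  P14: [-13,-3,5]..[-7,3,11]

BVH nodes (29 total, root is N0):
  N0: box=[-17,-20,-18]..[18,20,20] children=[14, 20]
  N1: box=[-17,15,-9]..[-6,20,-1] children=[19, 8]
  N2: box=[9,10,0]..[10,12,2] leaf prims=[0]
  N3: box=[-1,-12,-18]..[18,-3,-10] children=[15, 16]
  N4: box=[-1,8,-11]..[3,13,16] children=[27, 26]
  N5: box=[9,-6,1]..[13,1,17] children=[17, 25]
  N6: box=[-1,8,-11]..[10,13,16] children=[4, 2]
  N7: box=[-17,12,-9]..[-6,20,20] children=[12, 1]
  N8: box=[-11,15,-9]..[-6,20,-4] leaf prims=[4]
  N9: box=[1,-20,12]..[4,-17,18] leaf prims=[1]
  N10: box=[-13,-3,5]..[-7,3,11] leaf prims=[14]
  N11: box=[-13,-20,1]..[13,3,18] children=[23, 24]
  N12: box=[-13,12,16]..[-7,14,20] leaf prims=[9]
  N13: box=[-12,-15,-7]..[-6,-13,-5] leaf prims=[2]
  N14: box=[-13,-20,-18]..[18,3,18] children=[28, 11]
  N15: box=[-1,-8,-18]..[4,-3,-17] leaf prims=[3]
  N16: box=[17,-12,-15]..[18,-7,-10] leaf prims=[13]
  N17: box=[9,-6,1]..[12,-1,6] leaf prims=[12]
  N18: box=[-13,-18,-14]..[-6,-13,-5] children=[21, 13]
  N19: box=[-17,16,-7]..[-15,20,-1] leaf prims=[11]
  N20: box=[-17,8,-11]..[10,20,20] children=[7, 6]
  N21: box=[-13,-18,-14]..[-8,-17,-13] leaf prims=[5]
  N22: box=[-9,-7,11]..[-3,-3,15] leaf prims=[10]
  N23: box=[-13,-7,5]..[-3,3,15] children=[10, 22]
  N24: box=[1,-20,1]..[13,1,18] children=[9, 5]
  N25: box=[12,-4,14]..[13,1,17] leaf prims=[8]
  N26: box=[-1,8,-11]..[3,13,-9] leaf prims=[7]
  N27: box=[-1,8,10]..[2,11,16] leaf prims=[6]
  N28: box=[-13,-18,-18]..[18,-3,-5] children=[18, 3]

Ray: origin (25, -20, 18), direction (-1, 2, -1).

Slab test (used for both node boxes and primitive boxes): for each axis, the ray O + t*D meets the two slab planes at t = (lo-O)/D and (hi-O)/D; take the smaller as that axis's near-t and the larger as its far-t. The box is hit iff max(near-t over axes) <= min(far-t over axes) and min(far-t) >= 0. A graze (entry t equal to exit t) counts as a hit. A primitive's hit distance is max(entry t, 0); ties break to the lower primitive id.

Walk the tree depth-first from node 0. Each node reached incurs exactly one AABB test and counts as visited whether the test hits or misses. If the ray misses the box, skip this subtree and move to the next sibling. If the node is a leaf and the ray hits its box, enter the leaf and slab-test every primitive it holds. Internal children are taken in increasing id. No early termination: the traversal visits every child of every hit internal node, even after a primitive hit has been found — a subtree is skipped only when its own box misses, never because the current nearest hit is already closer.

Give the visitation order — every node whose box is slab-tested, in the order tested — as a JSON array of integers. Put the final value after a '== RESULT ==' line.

Walk:
N0 x:[7,42] y:[0,20] z:[-2,36] -> hit [7,20], descend [14, 20]
  N14 x:[7,38] y:[0,23/2] z:[0,36] -> hit [7,23/2], descend [11, 28]
    N11 x:[12,38] y:[0,23/2] z:[0,17] -> miss, prune
    N28 x:[7,38] y:[1,17/2] z:[23,36] -> miss, prune
  N20 x:[15,42] y:[14,20] z:[-2,29] -> hit [15,20], descend [6, 7]
    N6 x:[15,26] y:[14,33/2] z:[2,29] -> hit [15,33/2], descend [2, 4]
      N2 x:[15,16] y:[15,16] z:[16,18] -> hit [16,16] leaf, test {P0@t=16}
      N4 x:[22,26] y:[14,33/2] z:[2,29] -> miss, prune
    N7 x:[31,42] y:[16,20] z:[-2,27] -> miss, prune

Visited [0, 14, 11, 28, 20, 6, 2, 4, 7]. Tests: 9 box, 1 leaf. Nearest: P0.

== RESULT ==
[0, 14, 11, 28, 20, 6, 2, 4, 7]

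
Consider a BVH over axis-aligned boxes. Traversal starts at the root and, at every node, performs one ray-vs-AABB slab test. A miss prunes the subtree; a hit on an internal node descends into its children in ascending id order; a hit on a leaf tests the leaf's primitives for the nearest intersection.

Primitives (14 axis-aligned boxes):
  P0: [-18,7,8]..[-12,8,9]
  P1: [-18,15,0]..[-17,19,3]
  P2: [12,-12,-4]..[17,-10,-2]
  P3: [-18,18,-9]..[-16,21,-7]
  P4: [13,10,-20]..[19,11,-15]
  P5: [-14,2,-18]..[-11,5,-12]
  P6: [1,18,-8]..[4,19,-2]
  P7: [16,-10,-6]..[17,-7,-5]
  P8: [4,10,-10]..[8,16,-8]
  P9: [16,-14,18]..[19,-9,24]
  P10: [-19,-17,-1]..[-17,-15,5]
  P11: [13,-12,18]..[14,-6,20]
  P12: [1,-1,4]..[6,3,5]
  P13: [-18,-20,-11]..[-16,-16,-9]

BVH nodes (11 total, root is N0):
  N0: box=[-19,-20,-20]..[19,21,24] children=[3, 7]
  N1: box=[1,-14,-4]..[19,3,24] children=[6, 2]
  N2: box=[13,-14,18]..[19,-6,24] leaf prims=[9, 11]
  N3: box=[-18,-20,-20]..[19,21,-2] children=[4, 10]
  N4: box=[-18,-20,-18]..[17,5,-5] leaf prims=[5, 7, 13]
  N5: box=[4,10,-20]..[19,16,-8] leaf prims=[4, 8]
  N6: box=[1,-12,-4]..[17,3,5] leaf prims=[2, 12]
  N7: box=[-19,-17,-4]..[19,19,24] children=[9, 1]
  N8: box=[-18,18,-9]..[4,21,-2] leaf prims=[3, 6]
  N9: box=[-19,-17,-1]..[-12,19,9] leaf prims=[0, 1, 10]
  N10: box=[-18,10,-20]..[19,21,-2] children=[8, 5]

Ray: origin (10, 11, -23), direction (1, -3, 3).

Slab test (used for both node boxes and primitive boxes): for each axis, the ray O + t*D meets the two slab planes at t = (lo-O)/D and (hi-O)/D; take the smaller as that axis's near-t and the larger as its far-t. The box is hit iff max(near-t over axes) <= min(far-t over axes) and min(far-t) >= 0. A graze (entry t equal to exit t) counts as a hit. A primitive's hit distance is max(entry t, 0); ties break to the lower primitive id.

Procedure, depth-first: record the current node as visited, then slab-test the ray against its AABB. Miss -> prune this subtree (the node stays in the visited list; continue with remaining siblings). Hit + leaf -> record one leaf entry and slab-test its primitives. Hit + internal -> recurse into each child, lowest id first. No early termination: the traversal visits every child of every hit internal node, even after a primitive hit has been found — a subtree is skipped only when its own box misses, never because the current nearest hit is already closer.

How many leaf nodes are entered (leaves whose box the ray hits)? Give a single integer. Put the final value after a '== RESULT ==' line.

Trace the traversal:
N0 x:[-29,9] y:[-10/3,31/3] z:[1,47/3] -> hit [1,9], descend [3, 7]
  N3 x:[-28,9] y:[-10/3,31/3] z:[1,7] -> hit [1,7], descend [4, 10]
    N4 x:[-28,7] y:[2,31/3] z:[5/3,6] -> hit [2,6] leaf, test {P5(miss), P7@t=6, P13(miss)}
    N10 x:[-28,9] y:[-10/3,1/3] z:[1,7] -> miss, prune
  N7 x:[-29,9] y:[-8/3,28/3] z:[19/3,47/3] -> hit [19/3,9], descend [1, 9]
    N1 x:[-9,9] y:[8/3,25/3] z:[19/3,47/3] -> hit [19/3,25/3], descend [2, 6]
      N2 x:[3,9] y:[17/3,25/3] z:[41/3,47/3] -> miss, prune
      N6 x:[-9,7] y:[8/3,23/3] z:[19/3,28/3] -> hit [19/3,7] leaf, test {P2@t=7, P12(miss)}
    N9 x:[-29,-22] y:[-8/3,28/3] z:[22/3,32/3] -> miss, prune

Summary -> nodes [0, 3, 4, 10, 7, 1, 2, 6, 9]; box-tests=9; leaf-entries=2; first=P7

== RESULT ==
2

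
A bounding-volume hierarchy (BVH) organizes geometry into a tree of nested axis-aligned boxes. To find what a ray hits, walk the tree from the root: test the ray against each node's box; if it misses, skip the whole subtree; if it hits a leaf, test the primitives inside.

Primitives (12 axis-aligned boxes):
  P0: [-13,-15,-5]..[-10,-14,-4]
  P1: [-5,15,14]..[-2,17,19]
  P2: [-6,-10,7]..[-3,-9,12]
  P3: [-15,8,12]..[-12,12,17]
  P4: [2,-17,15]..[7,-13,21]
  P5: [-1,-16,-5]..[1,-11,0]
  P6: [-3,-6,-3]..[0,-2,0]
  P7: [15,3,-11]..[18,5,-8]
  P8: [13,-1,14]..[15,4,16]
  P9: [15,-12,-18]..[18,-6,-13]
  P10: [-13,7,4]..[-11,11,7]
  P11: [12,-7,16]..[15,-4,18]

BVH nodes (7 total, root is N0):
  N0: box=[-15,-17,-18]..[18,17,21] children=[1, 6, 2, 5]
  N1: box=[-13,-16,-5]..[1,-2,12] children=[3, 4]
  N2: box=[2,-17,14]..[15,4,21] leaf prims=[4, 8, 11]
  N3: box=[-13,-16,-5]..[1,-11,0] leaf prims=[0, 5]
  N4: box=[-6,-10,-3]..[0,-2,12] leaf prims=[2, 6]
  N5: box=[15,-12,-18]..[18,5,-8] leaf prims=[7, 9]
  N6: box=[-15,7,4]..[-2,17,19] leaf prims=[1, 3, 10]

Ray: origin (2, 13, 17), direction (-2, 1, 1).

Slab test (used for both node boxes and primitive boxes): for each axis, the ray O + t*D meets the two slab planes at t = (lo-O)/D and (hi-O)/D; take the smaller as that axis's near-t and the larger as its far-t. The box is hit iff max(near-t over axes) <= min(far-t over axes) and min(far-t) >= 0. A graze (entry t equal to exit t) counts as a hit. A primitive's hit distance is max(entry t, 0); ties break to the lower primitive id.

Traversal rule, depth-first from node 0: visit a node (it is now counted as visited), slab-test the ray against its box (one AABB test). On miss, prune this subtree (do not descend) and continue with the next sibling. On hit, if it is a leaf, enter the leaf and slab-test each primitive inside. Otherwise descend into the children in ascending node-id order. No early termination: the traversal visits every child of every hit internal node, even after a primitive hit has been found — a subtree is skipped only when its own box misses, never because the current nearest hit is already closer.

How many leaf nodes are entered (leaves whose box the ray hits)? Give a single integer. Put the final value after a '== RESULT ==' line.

Trace the traversal:
N0 x:[-8,17/2] y:[-30,4] z:[-35,4] -> hit [-8,4], descend [1, 2, 5, 6]
  N1 x:[1/2,15/2] y:[-29,-15] z:[-22,-5] -> miss, prune
  N2 x:[-13/2,0] y:[-30,-9] z:[-3,4] -> miss, prune
  N5 x:[-8,-13/2] y:[-25,-8] z:[-35,-25] -> miss, prune
  N6 x:[2,17/2] y:[-6,4] z:[-13,2] -> hit [2,2] leaf, test {P1@t=2, P3(miss), P10(miss)}

5 AABB tests over nodes [0, 1, 2, 5, 6]; 1 leaf entered; closest P1.

== RESULT ==
1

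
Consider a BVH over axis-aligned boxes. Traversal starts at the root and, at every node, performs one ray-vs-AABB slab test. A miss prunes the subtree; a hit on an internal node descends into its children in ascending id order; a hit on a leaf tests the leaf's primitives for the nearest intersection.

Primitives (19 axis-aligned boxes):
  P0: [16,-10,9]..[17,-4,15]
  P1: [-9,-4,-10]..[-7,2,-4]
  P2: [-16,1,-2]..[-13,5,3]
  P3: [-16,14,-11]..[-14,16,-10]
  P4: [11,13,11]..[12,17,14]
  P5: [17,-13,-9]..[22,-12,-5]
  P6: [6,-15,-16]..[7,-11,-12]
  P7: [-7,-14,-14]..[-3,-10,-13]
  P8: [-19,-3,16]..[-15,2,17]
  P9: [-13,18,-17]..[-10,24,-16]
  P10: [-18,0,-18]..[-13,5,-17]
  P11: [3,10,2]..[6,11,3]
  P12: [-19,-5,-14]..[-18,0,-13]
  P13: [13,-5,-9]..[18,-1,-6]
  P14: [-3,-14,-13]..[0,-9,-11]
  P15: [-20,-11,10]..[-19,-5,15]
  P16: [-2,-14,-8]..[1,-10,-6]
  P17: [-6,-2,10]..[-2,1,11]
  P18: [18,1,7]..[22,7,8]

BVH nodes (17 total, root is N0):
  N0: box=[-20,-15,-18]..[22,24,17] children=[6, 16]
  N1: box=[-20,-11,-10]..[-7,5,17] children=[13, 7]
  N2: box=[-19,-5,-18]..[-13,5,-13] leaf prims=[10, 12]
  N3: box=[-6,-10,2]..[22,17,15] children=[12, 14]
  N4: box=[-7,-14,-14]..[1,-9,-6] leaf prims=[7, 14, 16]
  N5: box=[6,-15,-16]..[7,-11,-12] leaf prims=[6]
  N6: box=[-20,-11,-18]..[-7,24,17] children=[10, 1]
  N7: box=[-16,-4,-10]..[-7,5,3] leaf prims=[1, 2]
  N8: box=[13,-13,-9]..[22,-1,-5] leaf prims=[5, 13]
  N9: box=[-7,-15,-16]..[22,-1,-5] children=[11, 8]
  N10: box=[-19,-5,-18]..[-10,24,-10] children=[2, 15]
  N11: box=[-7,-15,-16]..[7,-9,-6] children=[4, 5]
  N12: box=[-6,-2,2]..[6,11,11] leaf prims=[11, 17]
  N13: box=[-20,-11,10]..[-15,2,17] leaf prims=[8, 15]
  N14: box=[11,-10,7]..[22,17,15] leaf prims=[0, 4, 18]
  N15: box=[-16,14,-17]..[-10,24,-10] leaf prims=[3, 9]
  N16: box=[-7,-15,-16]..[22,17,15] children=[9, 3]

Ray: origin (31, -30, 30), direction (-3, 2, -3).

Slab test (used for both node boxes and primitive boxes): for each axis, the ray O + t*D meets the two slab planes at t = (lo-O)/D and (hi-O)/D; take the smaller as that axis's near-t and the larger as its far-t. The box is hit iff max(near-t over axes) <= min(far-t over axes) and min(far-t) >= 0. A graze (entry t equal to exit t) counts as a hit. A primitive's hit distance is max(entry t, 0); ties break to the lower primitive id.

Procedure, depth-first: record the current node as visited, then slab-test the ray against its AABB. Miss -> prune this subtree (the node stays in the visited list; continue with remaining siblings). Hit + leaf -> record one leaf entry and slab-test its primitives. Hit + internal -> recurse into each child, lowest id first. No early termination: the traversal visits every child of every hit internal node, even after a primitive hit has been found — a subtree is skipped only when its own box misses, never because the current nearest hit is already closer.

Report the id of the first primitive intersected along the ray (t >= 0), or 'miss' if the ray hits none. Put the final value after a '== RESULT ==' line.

Trace the traversal:
N0 x:[3,17] y:[15/2,27] z:[13/3,16] -> hit [15/2,16], descend [6, 16]
  N6 x:[38/3,17] y:[19/2,27] z:[13/3,16] -> hit [38/3,16], descend [1, 10]
    N1 x:[38/3,17] y:[19/2,35/2] z:[13/3,40/3] -> hit [38/3,40/3], descend [7, 13]
      N7 x:[38/3,47/3] y:[13,35/2] z:[9,40/3] -> hit [13,40/3] leaf, test {P1@t=13, P2(miss)}
      N13 x:[46/3,17] y:[19/2,16] z:[13/3,20/3] -> miss, prune
    N10 x:[41/3,50/3] y:[25/2,27] z:[40/3,16] -> hit [41/3,16], descend [2, 15]
      N2 x:[44/3,50/3] y:[25/2,35/2] z:[43/3,16] -> hit [44/3,16] leaf, test {P10@t=47/3, P12(miss)}
      N15 x:[41/3,47/3] y:[22,27] z:[40/3,47/3] -> miss, prune
  N16 x:[3,38/3] y:[15/2,47/2] z:[5,46/3] -> hit [15/2,38/3], descend [3, 9]
    N3 x:[3,37/3] y:[10,47/2] z:[5,28/3] -> miss, prune
    N9 x:[3,38/3] y:[15/2,29/2] z:[35/3,46/3] -> hit [35/3,38/3], descend [8, 11]
      N8 x:[3,6] y:[17/2,29/2] z:[35/3,13] -> miss, prune
      N11 x:[8,38/3] y:[15/2,21/2] z:[12,46/3] -> miss, prune

13 AABB tests over nodes [0, 6, 1, 7, 13, 10, 2, 15, 16, 3, 9, 8, 11]; 2 leaves entered; closest P1.

== RESULT ==
1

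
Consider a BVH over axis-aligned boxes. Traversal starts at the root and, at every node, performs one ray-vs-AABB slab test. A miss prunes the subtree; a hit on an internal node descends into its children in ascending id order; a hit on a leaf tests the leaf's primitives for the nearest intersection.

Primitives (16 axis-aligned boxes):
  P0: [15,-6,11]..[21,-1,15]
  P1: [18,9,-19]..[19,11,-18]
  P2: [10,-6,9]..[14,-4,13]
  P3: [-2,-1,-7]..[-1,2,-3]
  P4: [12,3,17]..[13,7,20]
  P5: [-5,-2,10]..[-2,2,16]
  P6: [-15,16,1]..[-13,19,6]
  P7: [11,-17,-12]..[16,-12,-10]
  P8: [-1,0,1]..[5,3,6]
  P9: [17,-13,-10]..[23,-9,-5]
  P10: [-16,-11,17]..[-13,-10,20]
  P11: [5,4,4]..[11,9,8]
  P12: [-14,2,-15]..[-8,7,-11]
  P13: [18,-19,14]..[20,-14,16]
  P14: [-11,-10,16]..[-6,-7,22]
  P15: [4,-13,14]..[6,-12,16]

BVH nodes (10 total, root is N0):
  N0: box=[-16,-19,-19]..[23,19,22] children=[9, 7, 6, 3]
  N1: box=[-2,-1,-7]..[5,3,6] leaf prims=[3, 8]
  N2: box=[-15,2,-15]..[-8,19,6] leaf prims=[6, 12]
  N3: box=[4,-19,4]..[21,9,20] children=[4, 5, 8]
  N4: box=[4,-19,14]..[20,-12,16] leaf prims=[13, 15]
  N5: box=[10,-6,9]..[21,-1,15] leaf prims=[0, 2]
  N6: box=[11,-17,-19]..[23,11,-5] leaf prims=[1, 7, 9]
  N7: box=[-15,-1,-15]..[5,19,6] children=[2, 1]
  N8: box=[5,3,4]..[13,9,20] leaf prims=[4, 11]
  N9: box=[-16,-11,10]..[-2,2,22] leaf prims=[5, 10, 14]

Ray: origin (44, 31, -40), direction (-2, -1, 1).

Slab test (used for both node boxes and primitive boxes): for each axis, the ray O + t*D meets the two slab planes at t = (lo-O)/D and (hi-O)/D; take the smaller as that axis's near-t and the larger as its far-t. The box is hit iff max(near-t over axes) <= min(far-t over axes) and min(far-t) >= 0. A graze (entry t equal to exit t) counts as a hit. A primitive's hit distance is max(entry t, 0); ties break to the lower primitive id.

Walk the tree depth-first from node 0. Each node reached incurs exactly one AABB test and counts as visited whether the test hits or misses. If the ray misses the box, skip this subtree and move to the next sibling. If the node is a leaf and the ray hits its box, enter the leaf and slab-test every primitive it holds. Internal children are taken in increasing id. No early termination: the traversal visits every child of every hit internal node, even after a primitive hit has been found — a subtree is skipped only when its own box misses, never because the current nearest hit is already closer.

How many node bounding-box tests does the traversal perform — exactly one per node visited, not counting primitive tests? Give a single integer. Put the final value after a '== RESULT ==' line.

Traverse from the root:
N0 x:[21/2,30] y:[12,50] z:[21,62] -> hit [21,30], descend [3, 6, 7, 9]
  N3 x:[23/2,20] y:[22,50] z:[44,60] -> miss, prune
  N6 x:[21/2,33/2] y:[20,48] z:[21,35] -> miss, prune
  N7 x:[39/2,59/2] y:[12,32] z:[25,46] -> hit [25,59/2], descend [1, 2]
    N1 x:[39/2,23] y:[28,32] z:[33,46] -> miss, prune
    N2 x:[26,59/2] y:[12,29] z:[25,46] -> hit [26,29] leaf, test {P6(miss), P12@t=26}
  N9 x:[23,30] y:[29,42] z:[50,62] -> miss, prune

7 AABB tests over nodes [0, 3, 6, 7, 1, 2, 9]; 1 leaf entered; closest P12.

== RESULT ==
7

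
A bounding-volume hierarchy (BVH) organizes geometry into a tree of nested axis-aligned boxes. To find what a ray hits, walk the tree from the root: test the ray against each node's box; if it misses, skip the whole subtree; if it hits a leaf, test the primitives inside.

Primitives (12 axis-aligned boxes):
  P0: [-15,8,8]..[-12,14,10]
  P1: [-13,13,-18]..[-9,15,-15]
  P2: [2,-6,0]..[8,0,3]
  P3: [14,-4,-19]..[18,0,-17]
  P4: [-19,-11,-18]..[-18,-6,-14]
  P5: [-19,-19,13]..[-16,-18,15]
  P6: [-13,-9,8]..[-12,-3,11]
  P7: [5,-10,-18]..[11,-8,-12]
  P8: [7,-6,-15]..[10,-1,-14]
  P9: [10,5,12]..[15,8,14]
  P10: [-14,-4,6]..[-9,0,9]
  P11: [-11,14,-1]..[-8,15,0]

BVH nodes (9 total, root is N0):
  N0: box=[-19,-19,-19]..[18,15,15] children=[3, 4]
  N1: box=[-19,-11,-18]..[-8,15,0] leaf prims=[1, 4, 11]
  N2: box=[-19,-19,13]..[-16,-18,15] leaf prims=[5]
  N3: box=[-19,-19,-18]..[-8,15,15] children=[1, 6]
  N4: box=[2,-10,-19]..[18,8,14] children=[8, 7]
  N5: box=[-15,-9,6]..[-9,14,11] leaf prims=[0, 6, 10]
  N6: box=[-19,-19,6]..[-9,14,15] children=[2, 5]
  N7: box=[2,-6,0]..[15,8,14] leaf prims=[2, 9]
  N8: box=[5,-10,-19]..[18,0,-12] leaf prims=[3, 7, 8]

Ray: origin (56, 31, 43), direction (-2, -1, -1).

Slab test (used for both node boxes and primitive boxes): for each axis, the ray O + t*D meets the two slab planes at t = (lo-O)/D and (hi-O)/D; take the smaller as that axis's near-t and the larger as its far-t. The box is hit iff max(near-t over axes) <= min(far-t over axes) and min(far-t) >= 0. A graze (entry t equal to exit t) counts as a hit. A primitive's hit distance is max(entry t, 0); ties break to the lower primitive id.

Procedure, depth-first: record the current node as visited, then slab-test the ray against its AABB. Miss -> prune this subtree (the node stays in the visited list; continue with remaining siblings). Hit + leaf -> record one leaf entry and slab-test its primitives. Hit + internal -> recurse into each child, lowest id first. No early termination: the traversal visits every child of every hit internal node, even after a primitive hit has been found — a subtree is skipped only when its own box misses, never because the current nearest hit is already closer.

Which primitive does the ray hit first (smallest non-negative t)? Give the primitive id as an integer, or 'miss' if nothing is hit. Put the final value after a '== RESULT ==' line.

Walk:
N0 x:[19,75/2] y:[16,50] z:[28,62] -> hit [28,75/2], descend [3, 4]
  N3 x:[32,75/2] y:[16,50] z:[28,61] -> hit [32,75/2], descend [1, 6]
    N1 x:[32,75/2] y:[16,42] z:[43,61] -> miss, prune
    N6 x:[65/2,75/2] y:[17,50] z:[28,37] -> hit [65/2,37], descend [2, 5]
      N2 x:[36,75/2] y:[49,50] z:[28,30] -> miss, prune
      N5 x:[65/2,71/2] y:[17,40] z:[32,37] -> hit [65/2,71/2] leaf, test {P0(miss), P6@t=34, P10@t=34}
  N4 x:[19,27] y:[23,41] z:[29,62] -> miss, prune

Summary -> nodes [0, 3, 1, 6, 2, 5, 4]; box-tests=7; leaf-entries=1; first=P6

== RESULT ==
6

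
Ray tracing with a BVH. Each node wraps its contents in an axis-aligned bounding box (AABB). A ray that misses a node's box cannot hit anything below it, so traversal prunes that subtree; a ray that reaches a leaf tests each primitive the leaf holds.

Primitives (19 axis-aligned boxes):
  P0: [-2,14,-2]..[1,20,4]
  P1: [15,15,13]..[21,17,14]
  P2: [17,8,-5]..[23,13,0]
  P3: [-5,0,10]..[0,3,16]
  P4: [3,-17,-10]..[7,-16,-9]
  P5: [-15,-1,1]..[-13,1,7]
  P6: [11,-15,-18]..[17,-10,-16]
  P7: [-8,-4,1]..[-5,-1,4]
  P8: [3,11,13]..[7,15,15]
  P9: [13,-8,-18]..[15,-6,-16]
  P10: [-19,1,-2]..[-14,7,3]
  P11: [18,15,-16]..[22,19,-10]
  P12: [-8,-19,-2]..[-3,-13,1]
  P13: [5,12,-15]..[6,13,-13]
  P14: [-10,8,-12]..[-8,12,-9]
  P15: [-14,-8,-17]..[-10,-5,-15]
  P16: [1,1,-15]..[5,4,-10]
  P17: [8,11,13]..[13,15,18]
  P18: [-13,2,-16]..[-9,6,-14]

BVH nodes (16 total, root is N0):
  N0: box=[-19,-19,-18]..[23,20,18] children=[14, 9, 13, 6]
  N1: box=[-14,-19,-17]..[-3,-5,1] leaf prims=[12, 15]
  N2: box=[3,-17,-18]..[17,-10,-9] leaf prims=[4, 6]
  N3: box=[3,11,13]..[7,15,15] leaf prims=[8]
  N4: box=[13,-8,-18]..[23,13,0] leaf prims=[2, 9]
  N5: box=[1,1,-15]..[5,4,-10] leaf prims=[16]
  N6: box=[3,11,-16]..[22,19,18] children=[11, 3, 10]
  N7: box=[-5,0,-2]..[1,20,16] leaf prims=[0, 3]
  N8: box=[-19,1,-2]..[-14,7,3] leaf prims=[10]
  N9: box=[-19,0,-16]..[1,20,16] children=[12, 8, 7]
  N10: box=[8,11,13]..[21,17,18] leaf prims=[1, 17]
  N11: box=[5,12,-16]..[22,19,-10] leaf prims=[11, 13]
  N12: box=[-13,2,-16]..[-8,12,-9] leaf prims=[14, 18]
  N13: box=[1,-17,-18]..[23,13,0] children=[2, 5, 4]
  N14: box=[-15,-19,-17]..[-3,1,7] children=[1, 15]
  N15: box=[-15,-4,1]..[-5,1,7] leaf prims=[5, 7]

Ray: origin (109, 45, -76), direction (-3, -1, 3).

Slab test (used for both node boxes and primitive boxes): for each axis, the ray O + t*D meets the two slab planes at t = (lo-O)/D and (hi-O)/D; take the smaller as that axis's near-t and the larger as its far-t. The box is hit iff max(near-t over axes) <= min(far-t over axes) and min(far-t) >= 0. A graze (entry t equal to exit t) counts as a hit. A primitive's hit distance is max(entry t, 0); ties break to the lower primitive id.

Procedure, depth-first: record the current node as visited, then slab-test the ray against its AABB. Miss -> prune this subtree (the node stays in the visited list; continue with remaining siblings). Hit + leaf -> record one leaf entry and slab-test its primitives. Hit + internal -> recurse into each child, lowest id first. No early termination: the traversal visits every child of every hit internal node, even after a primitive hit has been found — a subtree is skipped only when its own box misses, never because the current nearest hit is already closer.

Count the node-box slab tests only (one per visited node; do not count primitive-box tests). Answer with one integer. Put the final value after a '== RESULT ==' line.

Walk:
N0 x:[86/3,128/3] y:[25,64] z:[58/3,94/3] -> hit [86/3,94/3], descend [6, 9, 13, 14]
  N6 x:[29,106/3] y:[26,34] z:[20,94/3] -> hit [29,94/3], descend [3, 10, 11]
    N3 x:[34,106/3] y:[30,34] z:[89/3,91/3] -> miss, prune
    N10 x:[88/3,101/3] y:[28,34] z:[89/3,94/3] -> hit [89/3,94/3] leaf, test {P1@t=89/3, P17(miss)}
    N11 x:[29,104/3] y:[26,33] z:[20,22] -> miss, prune
  N9 x:[36,128/3] y:[25,45] z:[20,92/3] -> miss, prune
  N13 x:[86/3,36] y:[32,62] z:[58/3,76/3] -> miss, prune
  N14 x:[112/3,124/3] y:[44,64] z:[59/3,83/3] -> miss, prune

8 AABB tests over nodes [0, 6, 3, 10, 11, 9, 13, 14]; 1 leaf entered; closest P1.

== RESULT ==
8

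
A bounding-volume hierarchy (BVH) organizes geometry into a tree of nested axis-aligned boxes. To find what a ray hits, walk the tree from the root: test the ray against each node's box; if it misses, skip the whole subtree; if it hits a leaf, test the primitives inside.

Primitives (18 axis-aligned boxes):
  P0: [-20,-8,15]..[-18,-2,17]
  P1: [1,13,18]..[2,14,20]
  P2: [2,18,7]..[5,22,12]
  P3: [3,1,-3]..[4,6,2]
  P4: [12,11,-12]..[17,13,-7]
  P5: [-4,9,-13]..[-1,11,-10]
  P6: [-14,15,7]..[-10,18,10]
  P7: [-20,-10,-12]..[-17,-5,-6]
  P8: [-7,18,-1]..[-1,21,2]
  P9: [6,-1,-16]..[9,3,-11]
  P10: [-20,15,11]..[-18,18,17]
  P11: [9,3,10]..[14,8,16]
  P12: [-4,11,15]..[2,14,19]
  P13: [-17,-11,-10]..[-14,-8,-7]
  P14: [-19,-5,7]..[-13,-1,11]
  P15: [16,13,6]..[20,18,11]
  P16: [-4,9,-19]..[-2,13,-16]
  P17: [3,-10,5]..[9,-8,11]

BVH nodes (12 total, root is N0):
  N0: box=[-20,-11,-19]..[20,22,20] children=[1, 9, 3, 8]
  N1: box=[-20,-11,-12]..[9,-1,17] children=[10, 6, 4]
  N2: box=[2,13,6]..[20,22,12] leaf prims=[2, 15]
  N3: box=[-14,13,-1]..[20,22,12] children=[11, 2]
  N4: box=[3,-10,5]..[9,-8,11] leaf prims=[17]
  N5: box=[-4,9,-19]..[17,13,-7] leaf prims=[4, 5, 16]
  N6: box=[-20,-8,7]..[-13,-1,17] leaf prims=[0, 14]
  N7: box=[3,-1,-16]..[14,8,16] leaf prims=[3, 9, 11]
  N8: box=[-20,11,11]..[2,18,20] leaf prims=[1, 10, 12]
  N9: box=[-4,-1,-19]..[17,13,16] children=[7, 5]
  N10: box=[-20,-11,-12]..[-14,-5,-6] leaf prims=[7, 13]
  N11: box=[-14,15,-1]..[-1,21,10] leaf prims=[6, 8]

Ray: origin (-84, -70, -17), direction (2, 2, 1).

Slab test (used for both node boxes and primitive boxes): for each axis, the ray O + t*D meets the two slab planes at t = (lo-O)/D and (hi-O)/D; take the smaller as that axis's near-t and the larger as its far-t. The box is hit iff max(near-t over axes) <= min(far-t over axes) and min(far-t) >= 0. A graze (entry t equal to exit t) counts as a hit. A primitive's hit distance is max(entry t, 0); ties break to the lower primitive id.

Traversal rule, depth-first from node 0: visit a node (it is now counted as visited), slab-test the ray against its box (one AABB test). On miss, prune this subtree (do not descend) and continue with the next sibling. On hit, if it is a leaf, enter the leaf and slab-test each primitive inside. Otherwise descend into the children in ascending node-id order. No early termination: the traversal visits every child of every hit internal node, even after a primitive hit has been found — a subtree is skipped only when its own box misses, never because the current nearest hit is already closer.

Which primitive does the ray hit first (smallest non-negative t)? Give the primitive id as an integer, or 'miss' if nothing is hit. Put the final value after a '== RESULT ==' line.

Traverse from the root:
N0 x:[32,52] y:[59/2,46] z:[-2,37] -> hit [32,37], descend [1, 3, 8, 9]
  N1 x:[32,93/2] y:[59/2,69/2] z:[5,34] -> hit [32,34], descend [4, 6, 10]
    N4 x:[87/2,93/2] y:[30,31] z:[22,28] -> miss, prune
    N6 x:[32,71/2] y:[31,69/2] z:[24,34] -> hit [32,34] leaf, test {P0@t=32, P14(miss)}
    N10 x:[32,35] y:[59/2,65/2] z:[5,11] -> miss, prune
  N3 x:[35,52] y:[83/2,46] z:[16,29] -> miss, prune
  N8 x:[32,43] y:[81/2,44] z:[28,37] -> miss, prune
  N9 x:[40,101/2] y:[69/2,83/2] z:[-2,33] -> miss, prune

order=[0, 1, 4, 6, 10, 3, 8, 9]  |boxes|=8  |leaves|=1  hit=P0

== RESULT ==
0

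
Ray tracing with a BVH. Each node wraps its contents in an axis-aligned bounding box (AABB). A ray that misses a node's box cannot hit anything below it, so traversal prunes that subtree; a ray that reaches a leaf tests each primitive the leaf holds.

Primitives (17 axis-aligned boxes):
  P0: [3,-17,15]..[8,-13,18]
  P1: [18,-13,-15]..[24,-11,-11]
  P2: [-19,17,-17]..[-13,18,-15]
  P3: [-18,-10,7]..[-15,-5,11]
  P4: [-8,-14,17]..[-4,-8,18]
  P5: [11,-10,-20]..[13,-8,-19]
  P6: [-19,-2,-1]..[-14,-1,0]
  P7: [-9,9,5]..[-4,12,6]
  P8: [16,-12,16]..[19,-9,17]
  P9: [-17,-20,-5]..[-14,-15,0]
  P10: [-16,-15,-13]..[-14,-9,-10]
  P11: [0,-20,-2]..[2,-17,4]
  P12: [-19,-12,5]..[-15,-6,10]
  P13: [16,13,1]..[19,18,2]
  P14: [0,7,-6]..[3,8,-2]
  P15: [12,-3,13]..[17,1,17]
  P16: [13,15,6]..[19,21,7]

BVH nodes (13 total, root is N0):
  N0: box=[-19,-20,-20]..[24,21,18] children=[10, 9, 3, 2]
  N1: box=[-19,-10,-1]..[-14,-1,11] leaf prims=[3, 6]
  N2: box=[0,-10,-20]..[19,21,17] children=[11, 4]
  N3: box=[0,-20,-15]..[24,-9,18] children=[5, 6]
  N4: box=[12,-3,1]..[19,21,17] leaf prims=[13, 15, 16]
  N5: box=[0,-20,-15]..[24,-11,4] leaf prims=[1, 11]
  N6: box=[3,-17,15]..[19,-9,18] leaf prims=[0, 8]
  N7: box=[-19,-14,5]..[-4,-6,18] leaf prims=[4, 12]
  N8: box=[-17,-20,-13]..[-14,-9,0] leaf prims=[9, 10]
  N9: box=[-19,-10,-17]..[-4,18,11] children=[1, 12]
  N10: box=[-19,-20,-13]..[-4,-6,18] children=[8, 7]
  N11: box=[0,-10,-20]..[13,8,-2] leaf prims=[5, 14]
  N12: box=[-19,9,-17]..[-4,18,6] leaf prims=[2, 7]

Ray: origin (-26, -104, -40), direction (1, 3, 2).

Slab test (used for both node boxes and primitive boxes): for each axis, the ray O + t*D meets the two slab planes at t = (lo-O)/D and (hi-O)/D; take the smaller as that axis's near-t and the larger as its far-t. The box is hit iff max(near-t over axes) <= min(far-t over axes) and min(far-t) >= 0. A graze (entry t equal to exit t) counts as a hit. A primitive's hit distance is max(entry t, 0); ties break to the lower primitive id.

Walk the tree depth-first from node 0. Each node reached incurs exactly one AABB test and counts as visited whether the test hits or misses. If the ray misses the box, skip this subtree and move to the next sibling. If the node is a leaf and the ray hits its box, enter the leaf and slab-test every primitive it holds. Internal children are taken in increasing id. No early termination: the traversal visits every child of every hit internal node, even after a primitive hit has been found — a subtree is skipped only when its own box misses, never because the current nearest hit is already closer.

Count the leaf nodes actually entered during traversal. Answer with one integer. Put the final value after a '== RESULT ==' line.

Walk:
N0 x:[7,50] y:[28,125/3] z:[10,29] -> hit [28,29], descend [2, 3, 9, 10]
  N2 x:[26,45] y:[94/3,125/3] z:[10,57/2] -> miss, prune
  N3 x:[26,50] y:[28,95/3] z:[25/2,29] -> hit [28,29], descend [5, 6]
    N5 x:[26,50] y:[28,31] z:[25/2,22] -> miss, prune
    N6 x:[29,45] y:[29,95/3] z:[55/2,29] -> hit [29,29] leaf, test {P0@t=29, P8(miss)}
  N9 x:[7,22] y:[94/3,122/3] z:[23/2,51/2] -> miss, prune
  N10 x:[7,22] y:[28,98/3] z:[27/2,29] -> miss, prune

Visited [0, 2, 3, 5, 6, 9, 10]. Tests: 7 box, 1 leaf. Nearest: P0.

== RESULT ==
1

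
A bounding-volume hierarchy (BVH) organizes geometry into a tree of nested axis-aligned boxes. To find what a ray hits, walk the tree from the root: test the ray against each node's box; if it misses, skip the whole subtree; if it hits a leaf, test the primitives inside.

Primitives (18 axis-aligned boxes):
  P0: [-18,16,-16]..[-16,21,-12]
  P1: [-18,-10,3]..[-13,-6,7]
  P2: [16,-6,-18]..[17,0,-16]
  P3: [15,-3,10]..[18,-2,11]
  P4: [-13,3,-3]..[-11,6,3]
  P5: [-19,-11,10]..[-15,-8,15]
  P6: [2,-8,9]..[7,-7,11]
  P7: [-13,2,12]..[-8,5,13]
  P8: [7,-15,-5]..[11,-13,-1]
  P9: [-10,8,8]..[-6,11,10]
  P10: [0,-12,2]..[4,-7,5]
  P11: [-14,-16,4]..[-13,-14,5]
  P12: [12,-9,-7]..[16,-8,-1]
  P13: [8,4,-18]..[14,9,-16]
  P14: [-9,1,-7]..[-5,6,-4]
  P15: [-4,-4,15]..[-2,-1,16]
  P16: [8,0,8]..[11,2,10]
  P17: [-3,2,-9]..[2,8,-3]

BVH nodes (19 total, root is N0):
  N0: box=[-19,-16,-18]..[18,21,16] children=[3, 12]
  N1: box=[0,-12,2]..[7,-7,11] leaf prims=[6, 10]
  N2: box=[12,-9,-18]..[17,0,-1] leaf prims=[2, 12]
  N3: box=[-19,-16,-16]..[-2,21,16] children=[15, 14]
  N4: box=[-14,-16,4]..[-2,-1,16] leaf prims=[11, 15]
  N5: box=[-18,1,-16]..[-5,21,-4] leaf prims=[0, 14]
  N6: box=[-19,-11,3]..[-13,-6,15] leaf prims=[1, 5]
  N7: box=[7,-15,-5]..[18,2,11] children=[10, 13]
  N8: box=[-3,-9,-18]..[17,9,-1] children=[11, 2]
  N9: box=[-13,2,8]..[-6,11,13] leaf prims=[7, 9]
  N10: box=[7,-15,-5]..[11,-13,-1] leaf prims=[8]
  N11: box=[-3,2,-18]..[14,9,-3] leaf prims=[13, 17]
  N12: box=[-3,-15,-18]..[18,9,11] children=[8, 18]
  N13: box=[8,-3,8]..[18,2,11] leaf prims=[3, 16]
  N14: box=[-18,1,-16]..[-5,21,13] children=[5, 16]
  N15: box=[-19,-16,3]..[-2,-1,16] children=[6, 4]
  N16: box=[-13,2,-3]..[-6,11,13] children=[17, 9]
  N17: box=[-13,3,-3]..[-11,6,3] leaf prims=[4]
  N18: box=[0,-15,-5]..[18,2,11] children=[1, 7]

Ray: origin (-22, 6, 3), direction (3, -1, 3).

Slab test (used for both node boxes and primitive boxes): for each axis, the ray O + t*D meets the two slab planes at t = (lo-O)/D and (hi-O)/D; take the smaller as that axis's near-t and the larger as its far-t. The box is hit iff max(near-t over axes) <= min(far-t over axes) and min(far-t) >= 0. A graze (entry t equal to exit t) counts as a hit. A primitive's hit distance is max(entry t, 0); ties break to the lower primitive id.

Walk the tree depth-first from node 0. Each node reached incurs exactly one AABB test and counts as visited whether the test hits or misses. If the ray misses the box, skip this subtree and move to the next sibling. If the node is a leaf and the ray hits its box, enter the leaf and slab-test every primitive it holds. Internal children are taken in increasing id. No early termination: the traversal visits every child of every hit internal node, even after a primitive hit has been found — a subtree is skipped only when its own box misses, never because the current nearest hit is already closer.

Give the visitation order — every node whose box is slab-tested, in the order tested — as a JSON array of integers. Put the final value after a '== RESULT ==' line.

Traverse from the root:
N0 x:[1,40/3] y:[-15,22] z:[-7,13/3] -> hit [1,13/3], descend [3, 12]
  N3 x:[1,20/3] y:[-15,22] z:[-19/3,13/3] -> hit [1,13/3], descend [14, 15]
    N14 x:[4/3,17/3] y:[-15,5] z:[-19/3,10/3] -> hit [4/3,10/3], descend [5, 16]
      N5 x:[4/3,17/3] y:[-15,5] z:[-19/3,-7/3] -> miss, prune
      N16 x:[3,16/3] y:[-5,4] z:[-2,10/3] -> hit [3,10/3], descend [9, 17]
        N9 x:[3,16/3] y:[-5,4] z:[5/3,10/3] -> hit [3,10/3] leaf, test {P7@t=3, P9(miss)}
        N17 x:[3,11/3] y:[0,3] z:[-2,0] -> miss, prune
    N15 x:[1,20/3] y:[7,22] z:[0,13/3] -> miss, prune
  N12 x:[19/3,40/3] y:[-3,21] z:[-7,8/3] -> miss, prune

Visited [0, 3, 14, 5, 16, 9, 17, 15, 12]. Tests: 9 box, 1 leaf. Nearest: P7.

== RESULT ==
[0, 3, 14, 5, 16, 9, 17, 15, 12]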